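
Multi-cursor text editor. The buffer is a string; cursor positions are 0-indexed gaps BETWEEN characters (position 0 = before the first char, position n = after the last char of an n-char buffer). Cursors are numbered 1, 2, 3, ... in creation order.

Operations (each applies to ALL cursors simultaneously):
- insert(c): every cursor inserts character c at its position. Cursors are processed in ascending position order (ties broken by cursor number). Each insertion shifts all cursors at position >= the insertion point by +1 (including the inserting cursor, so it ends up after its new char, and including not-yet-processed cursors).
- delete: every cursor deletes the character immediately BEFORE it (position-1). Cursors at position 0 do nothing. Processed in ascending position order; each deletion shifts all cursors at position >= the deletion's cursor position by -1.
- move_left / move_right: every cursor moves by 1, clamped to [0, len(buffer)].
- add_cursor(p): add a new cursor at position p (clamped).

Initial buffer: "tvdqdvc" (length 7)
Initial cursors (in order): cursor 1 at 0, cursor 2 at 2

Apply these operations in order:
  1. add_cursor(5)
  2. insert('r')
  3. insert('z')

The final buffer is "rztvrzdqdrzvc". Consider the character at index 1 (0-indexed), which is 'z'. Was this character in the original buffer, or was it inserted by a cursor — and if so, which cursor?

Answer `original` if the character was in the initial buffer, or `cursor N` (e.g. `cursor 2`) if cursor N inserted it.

Answer: cursor 1

Derivation:
After op 1 (add_cursor(5)): buffer="tvdqdvc" (len 7), cursors c1@0 c2@2 c3@5, authorship .......
After op 2 (insert('r')): buffer="rtvrdqdrvc" (len 10), cursors c1@1 c2@4 c3@8, authorship 1..2...3..
After op 3 (insert('z')): buffer="rztvrzdqdrzvc" (len 13), cursors c1@2 c2@6 c3@11, authorship 11..22...33..
Authorship (.=original, N=cursor N): 1 1 . . 2 2 . . . 3 3 . .
Index 1: author = 1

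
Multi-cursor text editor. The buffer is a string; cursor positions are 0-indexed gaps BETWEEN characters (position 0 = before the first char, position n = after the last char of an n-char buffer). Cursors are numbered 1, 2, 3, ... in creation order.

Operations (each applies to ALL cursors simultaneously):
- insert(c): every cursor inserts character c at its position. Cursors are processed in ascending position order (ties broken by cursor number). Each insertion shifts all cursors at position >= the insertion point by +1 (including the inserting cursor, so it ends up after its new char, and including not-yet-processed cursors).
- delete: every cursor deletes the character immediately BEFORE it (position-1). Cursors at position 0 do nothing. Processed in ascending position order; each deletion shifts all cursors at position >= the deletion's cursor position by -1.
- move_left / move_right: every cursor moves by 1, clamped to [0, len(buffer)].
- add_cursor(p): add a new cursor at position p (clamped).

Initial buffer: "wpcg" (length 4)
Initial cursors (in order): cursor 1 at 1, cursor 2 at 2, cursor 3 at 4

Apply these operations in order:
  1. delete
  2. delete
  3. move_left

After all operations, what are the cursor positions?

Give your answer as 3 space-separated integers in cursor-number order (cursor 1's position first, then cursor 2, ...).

After op 1 (delete): buffer="c" (len 1), cursors c1@0 c2@0 c3@1, authorship .
After op 2 (delete): buffer="" (len 0), cursors c1@0 c2@0 c3@0, authorship 
After op 3 (move_left): buffer="" (len 0), cursors c1@0 c2@0 c3@0, authorship 

Answer: 0 0 0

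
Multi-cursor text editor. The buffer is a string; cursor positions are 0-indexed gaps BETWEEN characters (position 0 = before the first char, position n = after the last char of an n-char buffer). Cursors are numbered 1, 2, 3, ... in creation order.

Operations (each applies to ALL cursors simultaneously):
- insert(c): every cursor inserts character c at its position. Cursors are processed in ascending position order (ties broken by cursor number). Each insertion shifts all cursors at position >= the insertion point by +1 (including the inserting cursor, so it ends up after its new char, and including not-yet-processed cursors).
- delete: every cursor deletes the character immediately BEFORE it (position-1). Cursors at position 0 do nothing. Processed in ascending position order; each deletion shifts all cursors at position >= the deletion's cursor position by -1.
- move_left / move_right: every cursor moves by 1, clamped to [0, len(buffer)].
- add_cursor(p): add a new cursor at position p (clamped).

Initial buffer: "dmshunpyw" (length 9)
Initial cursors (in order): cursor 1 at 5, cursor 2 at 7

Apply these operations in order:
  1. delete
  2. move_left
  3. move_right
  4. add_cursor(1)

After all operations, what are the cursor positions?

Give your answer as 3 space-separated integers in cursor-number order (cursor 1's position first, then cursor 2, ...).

After op 1 (delete): buffer="dmshnyw" (len 7), cursors c1@4 c2@5, authorship .......
After op 2 (move_left): buffer="dmshnyw" (len 7), cursors c1@3 c2@4, authorship .......
After op 3 (move_right): buffer="dmshnyw" (len 7), cursors c1@4 c2@5, authorship .......
After op 4 (add_cursor(1)): buffer="dmshnyw" (len 7), cursors c3@1 c1@4 c2@5, authorship .......

Answer: 4 5 1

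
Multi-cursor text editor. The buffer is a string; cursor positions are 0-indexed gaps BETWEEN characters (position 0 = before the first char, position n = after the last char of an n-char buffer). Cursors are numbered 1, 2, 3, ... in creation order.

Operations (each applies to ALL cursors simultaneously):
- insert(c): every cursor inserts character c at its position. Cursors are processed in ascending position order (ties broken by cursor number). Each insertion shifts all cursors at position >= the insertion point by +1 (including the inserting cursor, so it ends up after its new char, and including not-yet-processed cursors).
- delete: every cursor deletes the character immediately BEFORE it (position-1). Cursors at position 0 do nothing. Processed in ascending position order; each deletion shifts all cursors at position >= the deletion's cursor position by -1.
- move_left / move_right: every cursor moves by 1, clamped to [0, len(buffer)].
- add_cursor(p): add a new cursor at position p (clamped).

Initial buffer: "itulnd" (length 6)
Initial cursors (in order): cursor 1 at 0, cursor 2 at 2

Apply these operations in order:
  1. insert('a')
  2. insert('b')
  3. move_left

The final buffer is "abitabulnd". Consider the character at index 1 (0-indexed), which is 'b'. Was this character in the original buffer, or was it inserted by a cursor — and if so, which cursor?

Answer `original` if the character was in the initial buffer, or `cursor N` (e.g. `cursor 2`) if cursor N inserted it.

After op 1 (insert('a')): buffer="aitaulnd" (len 8), cursors c1@1 c2@4, authorship 1..2....
After op 2 (insert('b')): buffer="abitabulnd" (len 10), cursors c1@2 c2@6, authorship 11..22....
After op 3 (move_left): buffer="abitabulnd" (len 10), cursors c1@1 c2@5, authorship 11..22....
Authorship (.=original, N=cursor N): 1 1 . . 2 2 . . . .
Index 1: author = 1

Answer: cursor 1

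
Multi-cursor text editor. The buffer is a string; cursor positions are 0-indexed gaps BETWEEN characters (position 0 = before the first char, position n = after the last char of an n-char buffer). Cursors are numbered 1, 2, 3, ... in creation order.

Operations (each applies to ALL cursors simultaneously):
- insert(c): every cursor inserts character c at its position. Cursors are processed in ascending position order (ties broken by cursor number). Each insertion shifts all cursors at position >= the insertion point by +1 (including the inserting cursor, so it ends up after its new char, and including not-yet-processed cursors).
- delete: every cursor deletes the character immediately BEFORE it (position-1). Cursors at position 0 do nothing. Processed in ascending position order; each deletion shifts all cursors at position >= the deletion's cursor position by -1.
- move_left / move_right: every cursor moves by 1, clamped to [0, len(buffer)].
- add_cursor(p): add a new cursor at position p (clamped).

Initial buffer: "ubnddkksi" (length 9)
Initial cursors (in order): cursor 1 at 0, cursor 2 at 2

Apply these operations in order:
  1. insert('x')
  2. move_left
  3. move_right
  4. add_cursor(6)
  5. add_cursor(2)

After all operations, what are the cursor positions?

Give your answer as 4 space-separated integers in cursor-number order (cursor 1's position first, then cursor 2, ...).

After op 1 (insert('x')): buffer="xubxnddkksi" (len 11), cursors c1@1 c2@4, authorship 1..2.......
After op 2 (move_left): buffer="xubxnddkksi" (len 11), cursors c1@0 c2@3, authorship 1..2.......
After op 3 (move_right): buffer="xubxnddkksi" (len 11), cursors c1@1 c2@4, authorship 1..2.......
After op 4 (add_cursor(6)): buffer="xubxnddkksi" (len 11), cursors c1@1 c2@4 c3@6, authorship 1..2.......
After op 5 (add_cursor(2)): buffer="xubxnddkksi" (len 11), cursors c1@1 c4@2 c2@4 c3@6, authorship 1..2.......

Answer: 1 4 6 2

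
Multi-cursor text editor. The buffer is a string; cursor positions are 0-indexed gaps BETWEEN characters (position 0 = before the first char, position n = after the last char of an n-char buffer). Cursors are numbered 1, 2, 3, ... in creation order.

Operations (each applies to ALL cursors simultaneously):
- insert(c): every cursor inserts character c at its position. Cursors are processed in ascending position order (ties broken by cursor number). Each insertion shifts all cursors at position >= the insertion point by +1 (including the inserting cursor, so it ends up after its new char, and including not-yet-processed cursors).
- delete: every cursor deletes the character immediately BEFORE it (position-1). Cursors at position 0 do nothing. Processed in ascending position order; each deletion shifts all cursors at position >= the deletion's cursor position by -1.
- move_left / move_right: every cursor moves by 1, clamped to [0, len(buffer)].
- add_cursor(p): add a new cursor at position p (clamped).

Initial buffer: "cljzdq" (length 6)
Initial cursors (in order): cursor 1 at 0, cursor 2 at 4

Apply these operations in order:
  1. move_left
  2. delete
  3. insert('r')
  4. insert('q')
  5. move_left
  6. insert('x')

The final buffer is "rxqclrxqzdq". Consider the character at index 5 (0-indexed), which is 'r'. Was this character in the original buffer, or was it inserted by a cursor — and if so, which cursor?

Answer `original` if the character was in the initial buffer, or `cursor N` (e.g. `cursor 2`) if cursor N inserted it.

After op 1 (move_left): buffer="cljzdq" (len 6), cursors c1@0 c2@3, authorship ......
After op 2 (delete): buffer="clzdq" (len 5), cursors c1@0 c2@2, authorship .....
After op 3 (insert('r')): buffer="rclrzdq" (len 7), cursors c1@1 c2@4, authorship 1..2...
After op 4 (insert('q')): buffer="rqclrqzdq" (len 9), cursors c1@2 c2@6, authorship 11..22...
After op 5 (move_left): buffer="rqclrqzdq" (len 9), cursors c1@1 c2@5, authorship 11..22...
After op 6 (insert('x')): buffer="rxqclrxqzdq" (len 11), cursors c1@2 c2@7, authorship 111..222...
Authorship (.=original, N=cursor N): 1 1 1 . . 2 2 2 . . .
Index 5: author = 2

Answer: cursor 2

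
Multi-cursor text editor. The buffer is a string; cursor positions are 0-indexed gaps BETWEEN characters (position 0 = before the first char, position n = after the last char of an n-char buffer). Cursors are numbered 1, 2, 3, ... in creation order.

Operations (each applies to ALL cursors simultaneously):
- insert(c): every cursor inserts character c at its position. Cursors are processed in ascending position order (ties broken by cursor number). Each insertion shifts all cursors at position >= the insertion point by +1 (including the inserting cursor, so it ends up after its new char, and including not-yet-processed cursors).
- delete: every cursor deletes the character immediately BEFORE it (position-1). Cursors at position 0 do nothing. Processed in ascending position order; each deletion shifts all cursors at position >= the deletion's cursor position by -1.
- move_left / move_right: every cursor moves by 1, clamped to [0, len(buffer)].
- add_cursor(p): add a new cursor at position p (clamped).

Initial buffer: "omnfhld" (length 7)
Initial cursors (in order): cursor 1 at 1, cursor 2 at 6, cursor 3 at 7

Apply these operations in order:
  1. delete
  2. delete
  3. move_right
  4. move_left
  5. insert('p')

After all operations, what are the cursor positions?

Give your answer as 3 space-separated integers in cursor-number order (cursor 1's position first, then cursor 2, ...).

Answer: 1 4 4

Derivation:
After op 1 (delete): buffer="mnfh" (len 4), cursors c1@0 c2@4 c3@4, authorship ....
After op 2 (delete): buffer="mn" (len 2), cursors c1@0 c2@2 c3@2, authorship ..
After op 3 (move_right): buffer="mn" (len 2), cursors c1@1 c2@2 c3@2, authorship ..
After op 4 (move_left): buffer="mn" (len 2), cursors c1@0 c2@1 c3@1, authorship ..
After op 5 (insert('p')): buffer="pmppn" (len 5), cursors c1@1 c2@4 c3@4, authorship 1.23.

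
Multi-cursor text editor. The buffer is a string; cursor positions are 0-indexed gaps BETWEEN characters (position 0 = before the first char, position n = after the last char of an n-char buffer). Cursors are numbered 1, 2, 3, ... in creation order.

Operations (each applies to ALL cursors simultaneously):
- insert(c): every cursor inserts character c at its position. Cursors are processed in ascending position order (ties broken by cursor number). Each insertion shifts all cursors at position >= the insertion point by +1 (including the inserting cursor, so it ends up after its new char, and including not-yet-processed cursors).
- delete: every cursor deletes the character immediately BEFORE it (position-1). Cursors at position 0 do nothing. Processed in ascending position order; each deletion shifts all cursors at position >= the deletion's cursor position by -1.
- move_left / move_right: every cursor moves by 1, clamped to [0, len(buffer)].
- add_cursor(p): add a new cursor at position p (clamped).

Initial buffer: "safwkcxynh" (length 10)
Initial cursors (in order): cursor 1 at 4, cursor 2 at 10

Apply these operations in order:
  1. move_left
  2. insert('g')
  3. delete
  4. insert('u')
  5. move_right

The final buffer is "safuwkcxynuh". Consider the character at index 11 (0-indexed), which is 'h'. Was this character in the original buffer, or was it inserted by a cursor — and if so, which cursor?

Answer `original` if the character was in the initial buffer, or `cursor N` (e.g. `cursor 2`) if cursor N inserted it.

After op 1 (move_left): buffer="safwkcxynh" (len 10), cursors c1@3 c2@9, authorship ..........
After op 2 (insert('g')): buffer="safgwkcxyngh" (len 12), cursors c1@4 c2@11, authorship ...1......2.
After op 3 (delete): buffer="safwkcxynh" (len 10), cursors c1@3 c2@9, authorship ..........
After op 4 (insert('u')): buffer="safuwkcxynuh" (len 12), cursors c1@4 c2@11, authorship ...1......2.
After op 5 (move_right): buffer="safuwkcxynuh" (len 12), cursors c1@5 c2@12, authorship ...1......2.
Authorship (.=original, N=cursor N): . . . 1 . . . . . . 2 .
Index 11: author = original

Answer: original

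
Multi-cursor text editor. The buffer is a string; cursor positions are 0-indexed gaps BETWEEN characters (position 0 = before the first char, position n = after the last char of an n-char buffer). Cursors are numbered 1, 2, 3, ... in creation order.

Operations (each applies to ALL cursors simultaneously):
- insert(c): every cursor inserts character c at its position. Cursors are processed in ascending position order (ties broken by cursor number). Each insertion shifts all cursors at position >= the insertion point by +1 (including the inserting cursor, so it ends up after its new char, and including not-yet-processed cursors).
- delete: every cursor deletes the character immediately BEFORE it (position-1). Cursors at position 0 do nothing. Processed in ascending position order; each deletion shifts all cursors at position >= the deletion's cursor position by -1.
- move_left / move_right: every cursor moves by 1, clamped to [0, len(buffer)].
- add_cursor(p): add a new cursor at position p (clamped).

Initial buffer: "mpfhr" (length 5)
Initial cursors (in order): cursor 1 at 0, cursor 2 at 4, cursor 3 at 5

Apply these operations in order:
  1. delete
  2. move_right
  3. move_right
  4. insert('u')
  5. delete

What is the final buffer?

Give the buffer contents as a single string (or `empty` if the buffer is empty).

Answer: mpf

Derivation:
After op 1 (delete): buffer="mpf" (len 3), cursors c1@0 c2@3 c3@3, authorship ...
After op 2 (move_right): buffer="mpf" (len 3), cursors c1@1 c2@3 c3@3, authorship ...
After op 3 (move_right): buffer="mpf" (len 3), cursors c1@2 c2@3 c3@3, authorship ...
After op 4 (insert('u')): buffer="mpufuu" (len 6), cursors c1@3 c2@6 c3@6, authorship ..1.23
After op 5 (delete): buffer="mpf" (len 3), cursors c1@2 c2@3 c3@3, authorship ...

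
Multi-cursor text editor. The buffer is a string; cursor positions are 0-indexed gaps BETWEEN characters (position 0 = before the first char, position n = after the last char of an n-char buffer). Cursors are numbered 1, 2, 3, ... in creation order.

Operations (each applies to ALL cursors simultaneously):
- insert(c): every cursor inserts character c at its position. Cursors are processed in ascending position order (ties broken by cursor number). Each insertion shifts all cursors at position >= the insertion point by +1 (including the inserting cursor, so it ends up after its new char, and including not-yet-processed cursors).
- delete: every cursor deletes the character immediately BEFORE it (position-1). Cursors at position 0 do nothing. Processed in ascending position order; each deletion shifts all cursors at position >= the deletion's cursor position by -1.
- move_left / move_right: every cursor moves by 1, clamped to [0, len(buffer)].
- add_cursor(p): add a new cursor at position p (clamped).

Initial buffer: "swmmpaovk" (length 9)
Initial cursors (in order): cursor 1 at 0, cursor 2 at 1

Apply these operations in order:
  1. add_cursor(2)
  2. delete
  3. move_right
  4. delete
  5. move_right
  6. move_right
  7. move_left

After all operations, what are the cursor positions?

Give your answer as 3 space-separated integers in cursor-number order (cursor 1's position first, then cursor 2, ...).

Answer: 1 1 1

Derivation:
After op 1 (add_cursor(2)): buffer="swmmpaovk" (len 9), cursors c1@0 c2@1 c3@2, authorship .........
After op 2 (delete): buffer="mmpaovk" (len 7), cursors c1@0 c2@0 c3@0, authorship .......
After op 3 (move_right): buffer="mmpaovk" (len 7), cursors c1@1 c2@1 c3@1, authorship .......
After op 4 (delete): buffer="mpaovk" (len 6), cursors c1@0 c2@0 c3@0, authorship ......
After op 5 (move_right): buffer="mpaovk" (len 6), cursors c1@1 c2@1 c3@1, authorship ......
After op 6 (move_right): buffer="mpaovk" (len 6), cursors c1@2 c2@2 c3@2, authorship ......
After op 7 (move_left): buffer="mpaovk" (len 6), cursors c1@1 c2@1 c3@1, authorship ......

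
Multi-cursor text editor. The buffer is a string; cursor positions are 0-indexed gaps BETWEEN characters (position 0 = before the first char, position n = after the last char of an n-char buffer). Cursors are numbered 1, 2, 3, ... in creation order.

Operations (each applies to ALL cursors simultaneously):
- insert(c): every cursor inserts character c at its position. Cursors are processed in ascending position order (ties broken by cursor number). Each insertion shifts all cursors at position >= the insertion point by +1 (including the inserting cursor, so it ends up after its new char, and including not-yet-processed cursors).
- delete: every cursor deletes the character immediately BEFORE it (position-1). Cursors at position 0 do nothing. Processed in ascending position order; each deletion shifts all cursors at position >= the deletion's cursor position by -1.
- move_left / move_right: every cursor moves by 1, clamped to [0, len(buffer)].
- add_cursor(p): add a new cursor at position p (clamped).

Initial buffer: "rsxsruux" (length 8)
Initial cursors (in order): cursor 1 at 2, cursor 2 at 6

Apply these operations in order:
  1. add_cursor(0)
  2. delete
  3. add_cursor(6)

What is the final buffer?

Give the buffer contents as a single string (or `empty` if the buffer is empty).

Answer: rxsrux

Derivation:
After op 1 (add_cursor(0)): buffer="rsxsruux" (len 8), cursors c3@0 c1@2 c2@6, authorship ........
After op 2 (delete): buffer="rxsrux" (len 6), cursors c3@0 c1@1 c2@4, authorship ......
After op 3 (add_cursor(6)): buffer="rxsrux" (len 6), cursors c3@0 c1@1 c2@4 c4@6, authorship ......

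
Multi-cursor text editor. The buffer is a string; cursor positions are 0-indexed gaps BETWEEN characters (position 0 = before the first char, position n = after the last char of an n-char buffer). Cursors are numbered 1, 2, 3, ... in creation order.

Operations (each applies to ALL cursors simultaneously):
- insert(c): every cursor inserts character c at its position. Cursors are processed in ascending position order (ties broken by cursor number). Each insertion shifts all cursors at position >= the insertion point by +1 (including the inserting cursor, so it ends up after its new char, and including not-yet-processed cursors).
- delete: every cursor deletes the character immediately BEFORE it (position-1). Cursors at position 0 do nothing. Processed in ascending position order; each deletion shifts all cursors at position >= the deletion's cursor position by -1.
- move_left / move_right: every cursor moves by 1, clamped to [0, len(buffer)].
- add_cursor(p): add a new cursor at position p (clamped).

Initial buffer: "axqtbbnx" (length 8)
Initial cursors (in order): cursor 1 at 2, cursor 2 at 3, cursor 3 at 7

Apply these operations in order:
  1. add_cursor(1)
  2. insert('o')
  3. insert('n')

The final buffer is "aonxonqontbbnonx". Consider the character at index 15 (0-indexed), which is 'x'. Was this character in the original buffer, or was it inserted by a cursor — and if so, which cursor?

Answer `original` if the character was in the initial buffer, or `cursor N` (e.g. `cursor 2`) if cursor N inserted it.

Answer: original

Derivation:
After op 1 (add_cursor(1)): buffer="axqtbbnx" (len 8), cursors c4@1 c1@2 c2@3 c3@7, authorship ........
After op 2 (insert('o')): buffer="aoxoqotbbnox" (len 12), cursors c4@2 c1@4 c2@6 c3@11, authorship .4.1.2....3.
After op 3 (insert('n')): buffer="aonxonqontbbnonx" (len 16), cursors c4@3 c1@6 c2@9 c3@15, authorship .44.11.22....33.
Authorship (.=original, N=cursor N): . 4 4 . 1 1 . 2 2 . . . . 3 3 .
Index 15: author = original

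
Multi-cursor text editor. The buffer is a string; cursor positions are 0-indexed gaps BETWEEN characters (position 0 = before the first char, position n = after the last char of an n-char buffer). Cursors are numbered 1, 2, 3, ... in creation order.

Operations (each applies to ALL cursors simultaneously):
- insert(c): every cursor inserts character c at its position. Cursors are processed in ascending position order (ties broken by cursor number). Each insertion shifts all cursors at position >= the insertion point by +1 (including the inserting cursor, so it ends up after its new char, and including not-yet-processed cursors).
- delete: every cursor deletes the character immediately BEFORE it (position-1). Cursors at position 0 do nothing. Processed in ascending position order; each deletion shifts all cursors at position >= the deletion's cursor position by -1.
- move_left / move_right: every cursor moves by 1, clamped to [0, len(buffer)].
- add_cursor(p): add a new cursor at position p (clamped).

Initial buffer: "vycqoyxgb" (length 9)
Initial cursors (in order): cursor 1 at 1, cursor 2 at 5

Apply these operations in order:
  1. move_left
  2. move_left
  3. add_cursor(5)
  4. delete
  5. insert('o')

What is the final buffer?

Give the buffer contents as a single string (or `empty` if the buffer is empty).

After op 1 (move_left): buffer="vycqoyxgb" (len 9), cursors c1@0 c2@4, authorship .........
After op 2 (move_left): buffer="vycqoyxgb" (len 9), cursors c1@0 c2@3, authorship .........
After op 3 (add_cursor(5)): buffer="vycqoyxgb" (len 9), cursors c1@0 c2@3 c3@5, authorship .........
After op 4 (delete): buffer="vyqyxgb" (len 7), cursors c1@0 c2@2 c3@3, authorship .......
After op 5 (insert('o')): buffer="ovyoqoyxgb" (len 10), cursors c1@1 c2@4 c3@6, authorship 1..2.3....

Answer: ovyoqoyxgb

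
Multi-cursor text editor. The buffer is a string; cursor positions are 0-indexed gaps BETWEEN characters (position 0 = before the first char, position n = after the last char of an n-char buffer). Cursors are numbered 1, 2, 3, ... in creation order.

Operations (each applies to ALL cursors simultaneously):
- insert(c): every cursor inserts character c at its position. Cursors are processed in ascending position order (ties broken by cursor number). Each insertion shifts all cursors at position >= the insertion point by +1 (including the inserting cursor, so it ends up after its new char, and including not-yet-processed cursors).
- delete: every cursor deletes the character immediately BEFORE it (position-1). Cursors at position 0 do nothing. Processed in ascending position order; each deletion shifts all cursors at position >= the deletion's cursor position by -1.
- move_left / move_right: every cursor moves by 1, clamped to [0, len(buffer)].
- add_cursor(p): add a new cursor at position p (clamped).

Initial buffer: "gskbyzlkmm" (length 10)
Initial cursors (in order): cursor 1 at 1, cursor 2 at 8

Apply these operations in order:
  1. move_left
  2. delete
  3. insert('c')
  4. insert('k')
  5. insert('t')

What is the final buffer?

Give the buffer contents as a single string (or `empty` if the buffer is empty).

After op 1 (move_left): buffer="gskbyzlkmm" (len 10), cursors c1@0 c2@7, authorship ..........
After op 2 (delete): buffer="gskbyzkmm" (len 9), cursors c1@0 c2@6, authorship .........
After op 3 (insert('c')): buffer="cgskbyzckmm" (len 11), cursors c1@1 c2@8, authorship 1......2...
After op 4 (insert('k')): buffer="ckgskbyzckkmm" (len 13), cursors c1@2 c2@10, authorship 11......22...
After op 5 (insert('t')): buffer="cktgskbyzcktkmm" (len 15), cursors c1@3 c2@12, authorship 111......222...

Answer: cktgskbyzcktkmm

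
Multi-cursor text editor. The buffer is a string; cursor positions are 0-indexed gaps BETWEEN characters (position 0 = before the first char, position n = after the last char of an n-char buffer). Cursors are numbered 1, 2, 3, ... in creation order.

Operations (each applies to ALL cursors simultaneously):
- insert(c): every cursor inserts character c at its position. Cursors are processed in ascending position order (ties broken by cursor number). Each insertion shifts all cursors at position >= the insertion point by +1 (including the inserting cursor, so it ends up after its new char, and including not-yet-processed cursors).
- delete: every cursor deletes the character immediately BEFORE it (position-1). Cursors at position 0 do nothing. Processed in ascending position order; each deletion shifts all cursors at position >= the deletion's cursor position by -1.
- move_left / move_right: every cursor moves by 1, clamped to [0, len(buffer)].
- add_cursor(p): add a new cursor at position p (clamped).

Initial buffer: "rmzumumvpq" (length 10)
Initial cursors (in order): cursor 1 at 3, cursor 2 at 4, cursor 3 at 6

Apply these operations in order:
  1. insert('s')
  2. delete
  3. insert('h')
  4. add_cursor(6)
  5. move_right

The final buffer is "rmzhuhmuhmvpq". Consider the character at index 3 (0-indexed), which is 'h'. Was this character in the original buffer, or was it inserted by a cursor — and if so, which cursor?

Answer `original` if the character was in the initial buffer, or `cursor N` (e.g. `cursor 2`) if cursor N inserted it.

After op 1 (insert('s')): buffer="rmzsusmusmvpq" (len 13), cursors c1@4 c2@6 c3@9, authorship ...1.2..3....
After op 2 (delete): buffer="rmzumumvpq" (len 10), cursors c1@3 c2@4 c3@6, authorship ..........
After op 3 (insert('h')): buffer="rmzhuhmuhmvpq" (len 13), cursors c1@4 c2@6 c3@9, authorship ...1.2..3....
After op 4 (add_cursor(6)): buffer="rmzhuhmuhmvpq" (len 13), cursors c1@4 c2@6 c4@6 c3@9, authorship ...1.2..3....
After op 5 (move_right): buffer="rmzhuhmuhmvpq" (len 13), cursors c1@5 c2@7 c4@7 c3@10, authorship ...1.2..3....
Authorship (.=original, N=cursor N): . . . 1 . 2 . . 3 . . . .
Index 3: author = 1

Answer: cursor 1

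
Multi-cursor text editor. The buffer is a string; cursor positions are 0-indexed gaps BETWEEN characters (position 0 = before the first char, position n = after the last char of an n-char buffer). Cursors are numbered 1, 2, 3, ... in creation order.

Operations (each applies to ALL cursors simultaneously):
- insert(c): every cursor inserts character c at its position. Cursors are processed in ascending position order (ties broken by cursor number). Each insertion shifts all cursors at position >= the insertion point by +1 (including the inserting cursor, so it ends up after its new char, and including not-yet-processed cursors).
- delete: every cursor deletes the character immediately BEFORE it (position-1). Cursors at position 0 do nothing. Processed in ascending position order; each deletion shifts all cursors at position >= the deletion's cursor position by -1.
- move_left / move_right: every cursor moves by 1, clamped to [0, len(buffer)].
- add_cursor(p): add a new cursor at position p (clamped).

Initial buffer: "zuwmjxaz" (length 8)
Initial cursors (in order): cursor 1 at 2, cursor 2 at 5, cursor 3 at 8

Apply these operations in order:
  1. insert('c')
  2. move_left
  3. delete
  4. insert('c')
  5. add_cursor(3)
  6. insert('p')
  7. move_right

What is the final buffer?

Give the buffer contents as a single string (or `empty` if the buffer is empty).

After op 1 (insert('c')): buffer="zucwmjcxazc" (len 11), cursors c1@3 c2@7 c3@11, authorship ..1...2...3
After op 2 (move_left): buffer="zucwmjcxazc" (len 11), cursors c1@2 c2@6 c3@10, authorship ..1...2...3
After op 3 (delete): buffer="zcwmcxac" (len 8), cursors c1@1 c2@4 c3@7, authorship .1..2..3
After op 4 (insert('c')): buffer="zccwmccxacc" (len 11), cursors c1@2 c2@6 c3@10, authorship .11..22..33
After op 5 (add_cursor(3)): buffer="zccwmccxacc" (len 11), cursors c1@2 c4@3 c2@6 c3@10, authorship .11..22..33
After op 6 (insert('p')): buffer="zcpcpwmcpcxacpc" (len 15), cursors c1@3 c4@5 c2@9 c3@14, authorship .1114..222..333
After op 7 (move_right): buffer="zcpcpwmcpcxacpc" (len 15), cursors c1@4 c4@6 c2@10 c3@15, authorship .1114..222..333

Answer: zcpcpwmcpcxacpc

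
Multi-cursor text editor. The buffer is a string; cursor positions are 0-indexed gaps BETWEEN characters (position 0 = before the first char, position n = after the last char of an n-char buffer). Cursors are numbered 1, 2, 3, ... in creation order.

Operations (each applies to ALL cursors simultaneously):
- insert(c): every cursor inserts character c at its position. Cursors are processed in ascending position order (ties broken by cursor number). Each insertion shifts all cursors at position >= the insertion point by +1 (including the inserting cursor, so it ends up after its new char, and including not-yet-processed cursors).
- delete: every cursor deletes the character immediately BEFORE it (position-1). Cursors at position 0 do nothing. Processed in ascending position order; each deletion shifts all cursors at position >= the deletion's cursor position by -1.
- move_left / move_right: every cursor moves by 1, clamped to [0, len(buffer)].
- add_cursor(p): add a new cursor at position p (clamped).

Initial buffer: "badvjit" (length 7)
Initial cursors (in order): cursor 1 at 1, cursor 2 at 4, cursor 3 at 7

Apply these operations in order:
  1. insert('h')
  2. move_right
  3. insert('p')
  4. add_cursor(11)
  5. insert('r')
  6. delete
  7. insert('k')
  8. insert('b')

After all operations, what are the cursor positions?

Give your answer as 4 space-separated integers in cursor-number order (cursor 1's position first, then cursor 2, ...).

Answer: 6 13 21 17

Derivation:
After op 1 (insert('h')): buffer="bhadvhjith" (len 10), cursors c1@2 c2@6 c3@10, authorship .1...2...3
After op 2 (move_right): buffer="bhadvhjith" (len 10), cursors c1@3 c2@7 c3@10, authorship .1...2...3
After op 3 (insert('p')): buffer="bhapdvhjpithp" (len 13), cursors c1@4 c2@9 c3@13, authorship .1.1..2.2..33
After op 4 (add_cursor(11)): buffer="bhapdvhjpithp" (len 13), cursors c1@4 c2@9 c4@11 c3@13, authorship .1.1..2.2..33
After op 5 (insert('r')): buffer="bhaprdvhjpritrhpr" (len 17), cursors c1@5 c2@11 c4@14 c3@17, authorship .1.11..2.22..4333
After op 6 (delete): buffer="bhapdvhjpithp" (len 13), cursors c1@4 c2@9 c4@11 c3@13, authorship .1.1..2.2..33
After op 7 (insert('k')): buffer="bhapkdvhjpkitkhpk" (len 17), cursors c1@5 c2@11 c4@14 c3@17, authorship .1.11..2.22..4333
After op 8 (insert('b')): buffer="bhapkbdvhjpkbitkbhpkb" (len 21), cursors c1@6 c2@13 c4@17 c3@21, authorship .1.111..2.222..443333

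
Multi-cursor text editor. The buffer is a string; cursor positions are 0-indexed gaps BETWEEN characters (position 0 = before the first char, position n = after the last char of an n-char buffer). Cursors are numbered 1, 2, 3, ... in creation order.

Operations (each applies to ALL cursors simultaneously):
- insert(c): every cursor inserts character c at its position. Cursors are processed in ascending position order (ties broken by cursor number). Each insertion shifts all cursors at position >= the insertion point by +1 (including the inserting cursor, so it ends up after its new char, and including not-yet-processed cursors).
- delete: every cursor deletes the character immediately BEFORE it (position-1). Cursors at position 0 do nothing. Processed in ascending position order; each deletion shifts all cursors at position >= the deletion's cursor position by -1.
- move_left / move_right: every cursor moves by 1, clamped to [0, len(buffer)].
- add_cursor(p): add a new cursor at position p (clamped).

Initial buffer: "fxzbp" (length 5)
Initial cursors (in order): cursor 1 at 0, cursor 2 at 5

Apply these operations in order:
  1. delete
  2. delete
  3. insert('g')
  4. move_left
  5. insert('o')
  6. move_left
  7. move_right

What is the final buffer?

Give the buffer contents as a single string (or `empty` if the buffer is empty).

After op 1 (delete): buffer="fxzb" (len 4), cursors c1@0 c2@4, authorship ....
After op 2 (delete): buffer="fxz" (len 3), cursors c1@0 c2@3, authorship ...
After op 3 (insert('g')): buffer="gfxzg" (len 5), cursors c1@1 c2@5, authorship 1...2
After op 4 (move_left): buffer="gfxzg" (len 5), cursors c1@0 c2@4, authorship 1...2
After op 5 (insert('o')): buffer="ogfxzog" (len 7), cursors c1@1 c2@6, authorship 11...22
After op 6 (move_left): buffer="ogfxzog" (len 7), cursors c1@0 c2@5, authorship 11...22
After op 7 (move_right): buffer="ogfxzog" (len 7), cursors c1@1 c2@6, authorship 11...22

Answer: ogfxzog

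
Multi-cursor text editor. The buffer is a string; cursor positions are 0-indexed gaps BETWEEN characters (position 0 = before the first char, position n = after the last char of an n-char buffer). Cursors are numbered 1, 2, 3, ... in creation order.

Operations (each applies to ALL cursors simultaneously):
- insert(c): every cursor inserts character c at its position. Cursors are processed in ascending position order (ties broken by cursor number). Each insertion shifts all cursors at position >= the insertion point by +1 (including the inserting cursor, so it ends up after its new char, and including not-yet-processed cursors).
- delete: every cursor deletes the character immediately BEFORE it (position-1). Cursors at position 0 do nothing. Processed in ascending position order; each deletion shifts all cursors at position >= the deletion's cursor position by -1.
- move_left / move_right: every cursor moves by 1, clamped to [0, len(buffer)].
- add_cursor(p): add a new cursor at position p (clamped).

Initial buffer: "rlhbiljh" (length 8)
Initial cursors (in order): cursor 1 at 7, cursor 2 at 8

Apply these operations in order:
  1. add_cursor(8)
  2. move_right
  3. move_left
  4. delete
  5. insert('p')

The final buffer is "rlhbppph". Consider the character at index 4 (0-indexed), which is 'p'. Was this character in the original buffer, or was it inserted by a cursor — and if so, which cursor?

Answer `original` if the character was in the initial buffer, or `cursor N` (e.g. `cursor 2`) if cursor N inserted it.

Answer: cursor 1

Derivation:
After op 1 (add_cursor(8)): buffer="rlhbiljh" (len 8), cursors c1@7 c2@8 c3@8, authorship ........
After op 2 (move_right): buffer="rlhbiljh" (len 8), cursors c1@8 c2@8 c3@8, authorship ........
After op 3 (move_left): buffer="rlhbiljh" (len 8), cursors c1@7 c2@7 c3@7, authorship ........
After op 4 (delete): buffer="rlhbh" (len 5), cursors c1@4 c2@4 c3@4, authorship .....
After op 5 (insert('p')): buffer="rlhbppph" (len 8), cursors c1@7 c2@7 c3@7, authorship ....123.
Authorship (.=original, N=cursor N): . . . . 1 2 3 .
Index 4: author = 1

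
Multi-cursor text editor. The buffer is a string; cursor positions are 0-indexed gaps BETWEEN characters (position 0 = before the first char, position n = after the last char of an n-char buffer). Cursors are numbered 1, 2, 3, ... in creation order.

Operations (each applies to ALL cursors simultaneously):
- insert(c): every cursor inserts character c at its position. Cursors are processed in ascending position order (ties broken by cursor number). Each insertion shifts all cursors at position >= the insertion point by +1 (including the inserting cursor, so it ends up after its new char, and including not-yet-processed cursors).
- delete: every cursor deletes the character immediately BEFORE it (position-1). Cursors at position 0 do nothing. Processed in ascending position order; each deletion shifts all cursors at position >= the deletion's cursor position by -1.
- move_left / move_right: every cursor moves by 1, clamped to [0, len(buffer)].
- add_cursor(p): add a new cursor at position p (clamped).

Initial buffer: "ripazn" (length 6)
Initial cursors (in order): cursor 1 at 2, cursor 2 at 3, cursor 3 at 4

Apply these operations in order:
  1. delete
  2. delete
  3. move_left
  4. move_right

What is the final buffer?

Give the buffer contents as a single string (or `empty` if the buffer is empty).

Answer: zn

Derivation:
After op 1 (delete): buffer="rzn" (len 3), cursors c1@1 c2@1 c3@1, authorship ...
After op 2 (delete): buffer="zn" (len 2), cursors c1@0 c2@0 c3@0, authorship ..
After op 3 (move_left): buffer="zn" (len 2), cursors c1@0 c2@0 c3@0, authorship ..
After op 4 (move_right): buffer="zn" (len 2), cursors c1@1 c2@1 c3@1, authorship ..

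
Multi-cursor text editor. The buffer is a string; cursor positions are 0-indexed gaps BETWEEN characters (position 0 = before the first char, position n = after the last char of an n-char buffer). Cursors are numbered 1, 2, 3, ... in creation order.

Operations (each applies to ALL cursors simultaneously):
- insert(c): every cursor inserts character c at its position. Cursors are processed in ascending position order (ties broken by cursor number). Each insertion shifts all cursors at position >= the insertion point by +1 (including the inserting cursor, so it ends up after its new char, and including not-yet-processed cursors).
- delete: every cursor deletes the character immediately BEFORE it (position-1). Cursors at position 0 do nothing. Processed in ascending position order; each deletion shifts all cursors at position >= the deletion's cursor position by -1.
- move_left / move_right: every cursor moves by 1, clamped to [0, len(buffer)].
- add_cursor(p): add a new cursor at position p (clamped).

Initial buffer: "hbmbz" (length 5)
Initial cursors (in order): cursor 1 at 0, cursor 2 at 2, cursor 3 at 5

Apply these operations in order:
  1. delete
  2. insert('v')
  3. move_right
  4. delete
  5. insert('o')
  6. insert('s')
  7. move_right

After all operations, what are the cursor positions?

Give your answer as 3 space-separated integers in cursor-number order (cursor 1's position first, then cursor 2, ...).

After op 1 (delete): buffer="hmb" (len 3), cursors c1@0 c2@1 c3@3, authorship ...
After op 2 (insert('v')): buffer="vhvmbv" (len 6), cursors c1@1 c2@3 c3@6, authorship 1.2..3
After op 3 (move_right): buffer="vhvmbv" (len 6), cursors c1@2 c2@4 c3@6, authorship 1.2..3
After op 4 (delete): buffer="vvb" (len 3), cursors c1@1 c2@2 c3@3, authorship 12.
After op 5 (insert('o')): buffer="vovobo" (len 6), cursors c1@2 c2@4 c3@6, authorship 1122.3
After op 6 (insert('s')): buffer="vosvosbos" (len 9), cursors c1@3 c2@6 c3@9, authorship 111222.33
After op 7 (move_right): buffer="vosvosbos" (len 9), cursors c1@4 c2@7 c3@9, authorship 111222.33

Answer: 4 7 9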